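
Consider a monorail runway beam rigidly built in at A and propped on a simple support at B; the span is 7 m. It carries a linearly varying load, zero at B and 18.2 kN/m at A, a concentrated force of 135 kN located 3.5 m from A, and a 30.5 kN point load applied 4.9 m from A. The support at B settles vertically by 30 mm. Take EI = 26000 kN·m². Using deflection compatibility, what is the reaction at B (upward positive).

Remove the prop at B; the released (primary) structure is a cantilever built in at A.
Free-end deflection of the primary structure under the applied loading (downward +):
  triangular load, peak 18.2 at the fixed end: w₀L⁴/(30EI) = 1457/EI
  point load 135 at a = 3.5: Pa²(3L − a)/(6EI) = 4823/EI
  point load 30.5 at a = 4.9: Pa²(3L − a)/(6EI) = 1965/EI
  δ_0 = 8245/EI
Tip deflection under a unit load at B: L³/(3EI) = 114.3/EI.
With EI = 26000 kN·m²: δ_0 = 0.31712 m and δ_{BB} = 0.004397 m/kN.
Compatibility — the beam at B must follow the support down by 0.03 m: δ_0 − R_B·δ_{BB} = 0.03, so R_B = (0.31712 − 0.03)/0.004397 = 65.29 kN.

R_B = 65.29 kN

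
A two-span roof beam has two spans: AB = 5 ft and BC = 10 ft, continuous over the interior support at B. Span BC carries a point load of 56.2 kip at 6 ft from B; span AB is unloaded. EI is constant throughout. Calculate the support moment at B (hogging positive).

Insert a hinge at B; M_B is the redundant, and each span becomes simply supported.
Rotations at B on the released spans (each span's end-slope, ×1/EI):
  span BC: point load 56.2 at a = 6: Pab(L + b)/(6LEI) = 314.7/EI
  relative rotation θ_0 = (0 + 314.7)/EI = 314.7/EI
A unit hogging moment at B produces rotation L₁/(3EI) + L₂/(3EI) = 5/EI.
Compatibility: M_B·(L₁+L₂)/(3EI) = θ_0, giving M_B = 62.94 kip·ft (hogging).

M_B = 62.94 kip·ft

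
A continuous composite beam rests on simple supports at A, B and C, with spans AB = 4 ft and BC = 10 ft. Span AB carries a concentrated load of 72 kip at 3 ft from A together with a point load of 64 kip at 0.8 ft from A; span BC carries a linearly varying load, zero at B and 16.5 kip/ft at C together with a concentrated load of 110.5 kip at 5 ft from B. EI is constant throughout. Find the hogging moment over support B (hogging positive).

Release continuity at B by inserting a hinge; the redundant is the internal moment M_B. The primary structure is two simply-supported spans AB and BC.
Discontinuity in slope at B on the released structure — sum the simple-span end rotations:
  span AB: point load 72 at a = 3: Pab(L + a)/(6LEI) = 63/EI
  span AB: point load 64 at a = 0.8: Pab(L + a)/(6LEI) = 32.77/EI
  span BC: triangular load, peak 16.5: 7w₀L³/(360EI) = 320.8/EI
  span BC: point load 110.5 at a = 5: Pab(L + b)/(6LEI) = 690.6/EI
  relative rotation θ_0 = (95.77 + 1011)/EI = 1107/EI
A unit hogging moment at B produces rotation L₁/(3EI) + L₂/(3EI) = 4.667/EI.
Slope continuity at B: θ_0 = M_B·4.667/EI, so M_B = 1107/4.667 = 237.3 kip·ft (hogging).

M_B = 237.3 kip·ft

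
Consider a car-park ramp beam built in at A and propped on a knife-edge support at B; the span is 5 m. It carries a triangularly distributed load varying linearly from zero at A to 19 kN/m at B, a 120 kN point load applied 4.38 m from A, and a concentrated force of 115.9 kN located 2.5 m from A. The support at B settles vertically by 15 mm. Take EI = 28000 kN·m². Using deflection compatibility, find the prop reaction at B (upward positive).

R_B = 150.1 kN

Take the reaction at B as the redundant and release it; the primary structure is a cantilever fixed at A.
Deflection at B on the released cantilever, summing each load's contribution:
  triangular load, peak 19 at the free end: 11w₀L⁴/(120EI) = 1089/EI
  point load 120 at a = 4.38: Pa²(3L − a)/(6EI) = 4075/EI
  point load 115.9 at a = 2.5: Pa²(3L − a)/(6EI) = 1509/EI
  δ_0 = 6672/EI
Tip deflection under a unit load at B: L³/(3EI) = 41.67/EI.
With EI = 28000 kN·m²: δ_0 = 0.2383 m and δ_{BB} = 0.001488 m/kN.
Compatibility — the beam at B must follow the support down by 0.015 m: δ_0 − R_B·δ_{BB} = 0.015, so R_B = (0.2383 − 0.015)/0.001488 = 150.1 kN.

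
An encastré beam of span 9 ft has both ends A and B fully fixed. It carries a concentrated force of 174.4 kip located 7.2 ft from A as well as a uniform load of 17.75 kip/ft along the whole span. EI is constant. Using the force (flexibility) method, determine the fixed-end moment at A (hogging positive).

Take the two fixed-end moments M_A, M_B as redundants; the released structure is the simple span AB.
On the primary (simply-supported) span, the end slopes from the loading are:
  at A: point load 174.4 at a = 7.2: Pab(L + b)/(6LEI) = 452/EI
  at B: point load 174.4 at a = 7.2: Pab(L + a)/(6LEI) = 678.1/EI
  at A: UDL 17.75: wL³/(24EI) = 539.2/EI
  at B: UDL 17.75: wL³/(24EI) = 539.2/EI
  θ_A0 = 991.2/EI,  θ_B0 = 1217/EI
Flexibility coefficients: a unit moment at one end gives L/(3EI) there and L/(6EI) at the far end, so f₁₁ = f₂₂ = 3/EI and f₁₂ = f₂₁ = 1.5/EI.
Compatibility — zero rotation at each built-in end:
  3 M_A + 1.5 M_B = 991.2
  1.5 M_A + 3 M_B = 1217
Solving the pair gives M_A = 170 kip·ft and M_B = 320.7 kip·ft (hogging).

M_A = 170 kip·ft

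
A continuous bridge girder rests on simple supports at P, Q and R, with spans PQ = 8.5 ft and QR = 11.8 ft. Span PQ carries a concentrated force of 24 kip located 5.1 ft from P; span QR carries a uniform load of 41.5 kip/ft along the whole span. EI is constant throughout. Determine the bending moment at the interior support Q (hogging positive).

Take M_Q as the redundant. Released structure: two simple spans PQ and QR with a hinge at Q.
Rotations at Q on the released spans (each span's end-slope, ×1/EI):
  span PQ: point load 24 at a = 5.1: Pab(L + a)/(6LEI) = 111/EI
  span QR: UDL 41.5: wL³/(24EI) = 2841/EI
  relative rotation θ_0 = (111 + 2841)/EI = 2952/EI
A unit hogging moment at Q produces rotation L₁/(3EI) + L₂/(3EI) = 6.767/EI.
Slope continuity at Q: θ_0 = M_Q·6.767/EI, so M_Q = 2952/6.767 = 436.3 kip·ft (hogging).

M_Q = 436.3 kip·ft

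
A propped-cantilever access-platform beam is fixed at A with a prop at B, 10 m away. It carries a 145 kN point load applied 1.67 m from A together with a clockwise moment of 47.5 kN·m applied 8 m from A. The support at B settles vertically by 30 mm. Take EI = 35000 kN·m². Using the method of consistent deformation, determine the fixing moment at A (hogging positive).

M_A = 195.5 kN·m

Remove the prop at B; the released (primary) structure is a cantilever built in at A.
Downward deflection at the released point B due to the loads:
  point load 145 at a = 1.67: Pa²(3L − a)/(6EI) = 1909/EI
  clockwise couple 47.5 at a = 8: M₀a(2L − a)/(2EI) = 2280/EI
  δ_0 = 4189/EI
Tip deflection under a unit load at B: L³/(3EI) = 333.3/EI.
With EI = 35000 kN·m²: δ_0 = 0.1197 m and δ_{BB} = 0.009524 m/kN.
Compatibility — the beam at B must follow the support down by 0.03 m: δ_0 − R_B·δ_{BB} = 0.03, so R_B = (0.1197 − 0.03)/0.009524 = 9.418 kN.
Moment equilibrium about A: M_A = Σ(load moments about A) − R_B·L = 289.6 − 9.418×10 = 195.5 kN·m.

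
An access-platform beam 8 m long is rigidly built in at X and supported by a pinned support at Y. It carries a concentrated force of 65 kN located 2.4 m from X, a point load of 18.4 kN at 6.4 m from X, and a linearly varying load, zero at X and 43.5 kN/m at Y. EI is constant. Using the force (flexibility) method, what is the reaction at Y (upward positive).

R_Y = 116.6 kN

Take the reaction at Y as the redundant and release it; the primary structure is a cantilever fixed at X.
Downward deflection at the released point Y due to the loads:
  point load 65 at a = 2.4: Pa²(3L − a)/(6EI) = 1348/EI
  point load 18.4 at a = 6.4: Pa²(3L − a)/(6EI) = 2211/EI
  triangular load, peak 43.5 at the free end: 11w₀L⁴/(120EI) = 16333/EI
  δ_0 = 19891/EI
Flexibility coefficient — unit upward force at Y: δ_{YY} = L³/(3EI) = 170.7/EI.
The prop prevents deflection at Y: R_Y = δ_0/δ_{YY} = 19891/170.7 = 116.6 kN.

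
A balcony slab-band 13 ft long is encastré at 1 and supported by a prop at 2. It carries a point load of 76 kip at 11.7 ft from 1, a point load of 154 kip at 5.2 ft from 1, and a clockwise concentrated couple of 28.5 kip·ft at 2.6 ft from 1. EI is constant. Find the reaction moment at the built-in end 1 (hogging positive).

Choose R_2 as the redundant. The primary structure is the cantilever fixed at 1.
Deflection at 2 on the released cantilever, summing each load's contribution:
  point load 76 at a = 11.7: Pa²(3L − a)/(6EI) = 47337/EI
  point load 154 at a = 5.2: Pa²(3L − a)/(6EI) = 23458/EI
  clockwise couple 28.5 at a = 2.6: M₀a(2L − a)/(2EI) = 867/EI
  δ_0 = 71662/EI
Tip deflection under a unit load at 2: L³/(3EI) = 732.3/EI.
The prop prevents deflection at 2: R_2 = δ_0/δ_{22} = 71662/732.3 = 97.85 kip.
Moment equilibrium about 1: M_1 = Σ(load moments about 1) − R_2·L = 1718 − 97.85×13 = 446.4 kip·ft.

M_1 = 446.4 kip·ft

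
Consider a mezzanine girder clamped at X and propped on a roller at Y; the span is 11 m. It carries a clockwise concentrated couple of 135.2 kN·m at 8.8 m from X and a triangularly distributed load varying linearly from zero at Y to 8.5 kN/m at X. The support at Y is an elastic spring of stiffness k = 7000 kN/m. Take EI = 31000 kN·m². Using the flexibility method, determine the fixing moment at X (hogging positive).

M_X = 12.02 kN·m

Choose R_Y as the redundant. The primary structure is the cantilever fixed at X.
Deflection at Y on the released cantilever, summing each load's contribution:
  clockwise couple 135.2 at a = 8.8: M₀a(2L − a)/(2EI) = 7852/EI
  triangular load, peak 8.5 at the fixed end: w₀L⁴/(30EI) = 4148/EI
  δ_0 = 12001/EI
Flexibility coefficient — unit upward force at Y: δ_{YY} = L³/(3EI) = 443.7/EI.
With EI = 31000 kN·m²: δ_0 = 0.38712 m and δ_{YY} = 0.014312 m/kN.
Compatibility — the spring shortens by R_Y/k under the reaction it provides: δ_0 − R_Y·δ_{YY} = R_Y/k. With 1/k = 0.000143 m/kN, R_Y = δ_0 / (δ_{YY} + 1/k) = 0.38712 / (0.014312 + 0.000143) = 26.78 kN.
Moment equilibrium about X: M_X = Σ(load moments about X) − R_Y·L = 306.6 − 26.78×11 = 12.02 kN·m.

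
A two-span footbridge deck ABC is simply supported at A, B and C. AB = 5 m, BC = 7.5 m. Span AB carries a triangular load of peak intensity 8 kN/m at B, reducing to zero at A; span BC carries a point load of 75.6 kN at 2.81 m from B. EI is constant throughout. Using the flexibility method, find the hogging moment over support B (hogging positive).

Insert a hinge at B; M_B is the redundant, and each span becomes simply supported.
Rotations at B on the released spans (each span's end-slope, ×1/EI):
  span AB: triangular load, peak 8: w₀L³/(45EI) = 22.22/EI
  span BC: point load 75.6 at a = 2.81: Pab(L + b)/(6LEI) = 269.9/EI
  relative rotation θ_0 = (22.22 + 269.9)/EI = 292.1/EI
A unit hogging moment at B produces rotation L₁/(3EI) + L₂/(3EI) = 4.167/EI.
Slope continuity at B: θ_0 = M_B·4.167/EI, so M_B = 292.1/4.167 = 70.11 kN·m (hogging).

M_B = 70.11 kN·m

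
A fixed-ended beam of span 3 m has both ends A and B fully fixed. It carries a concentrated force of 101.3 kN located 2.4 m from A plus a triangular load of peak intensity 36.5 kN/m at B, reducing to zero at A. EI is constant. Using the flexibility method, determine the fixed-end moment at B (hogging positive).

M_B = 55.32 kN·m

Take the two fixed-end moments M_A, M_B as redundants; the released structure is the simple span AB.
Simple-span end rotations at A and B under the given loads:
  at A: point load 101.3 at a = 2.4: Pab(L + b)/(6LEI) = 29.17/EI
  at B: point load 101.3 at a = 2.4: Pab(L + a)/(6LEI) = 43.76/EI
  at A: triangular load, peak 36.5: 7w₀L³/(360EI) = 19.16/EI
  at B: triangular load, peak 36.5: w₀L³/(45EI) = 21.9/EI
  θ_A0 = 48.34/EI,  θ_B0 = 65.66/EI
Flexibility coefficients: a unit moment at one end gives L/(3EI) there and L/(6EI) at the far end, so f₁₁ = f₂₂ = 1/EI and f₁₂ = f₂₁ = 0.5/EI.
Compatibility — zero rotation at each built-in end:
  1 M_A + 0.5 M_B = 48.34
  0.5 M_A + 1 M_B = 65.66
Solving the pair gives M_A = 20.67 kN·m and M_B = 55.32 kN·m (hogging).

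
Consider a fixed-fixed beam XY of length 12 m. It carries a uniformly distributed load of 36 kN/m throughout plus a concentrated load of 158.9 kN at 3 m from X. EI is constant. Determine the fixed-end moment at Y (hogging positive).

Take the two fixed-end moments M_X, M_Y as redundants; the released structure is the simple span XY.
End rotations of the released simple span under the applied load (×1/EI):
  at X: UDL 36: wL³/(24EI) = 2592/EI
  at Y: UDL 36: wL³/(24EI) = 2592/EI
  at X: point load 158.9 at a = 3: Pab(L + b)/(6LEI) = 1251/EI
  at Y: point load 158.9 at a = 3: Pab(L + a)/(6LEI) = 893.8/EI
  θ_X0 = 3843/EI,  θ_Y0 = 3486/EI
Flexibility coefficients: a unit moment at one end gives L/(3EI) there and L/(6EI) at the far end, so f₁₁ = f₂₂ = 4/EI and f₁₂ = f₂₁ = 2/EI.
Compatibility — zero rotation at each built-in end:
  4 M_X + 2 M_Y = 3843
  2 M_X + 4 M_Y = 3486
Solving the pair gives M_X = 700.1 kN·m and M_Y = 521.4 kN·m (hogging).

M_Y = 521.4 kN·m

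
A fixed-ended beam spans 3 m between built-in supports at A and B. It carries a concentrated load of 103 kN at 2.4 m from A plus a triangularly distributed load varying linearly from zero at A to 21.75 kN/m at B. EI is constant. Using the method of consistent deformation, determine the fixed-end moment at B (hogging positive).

Take the two fixed-end moments M_A, M_B as redundants; the released structure is the simple span AB.
Simple-span end rotations at A and B under the given loads:
  at A: point load 103 at a = 2.4: Pab(L + b)/(6LEI) = 29.66/EI
  at B: point load 103 at a = 2.4: Pab(L + a)/(6LEI) = 44.5/EI
  at A: triangular load, peak 21.75: 7w₀L³/(360EI) = 11.42/EI
  at B: triangular load, peak 21.75: w₀L³/(45EI) = 13.05/EI
  θ_A0 = 41.08/EI,  θ_B0 = 57.55/EI
Flexibility coefficients: a unit moment at one end gives L/(3EI) there and L/(6EI) at the far end, so f₁₁ = f₂₂ = 1/EI and f₁₂ = f₂₁ = 0.5/EI.
Compatibility — zero rotation at each built-in end:
  1 M_A + 0.5 M_B = 41.08
  0.5 M_A + 1 M_B = 57.55
Solving the pair gives M_A = 16.41 kN·m and M_B = 49.34 kN·m (hogging).

M_B = 49.34 kN·m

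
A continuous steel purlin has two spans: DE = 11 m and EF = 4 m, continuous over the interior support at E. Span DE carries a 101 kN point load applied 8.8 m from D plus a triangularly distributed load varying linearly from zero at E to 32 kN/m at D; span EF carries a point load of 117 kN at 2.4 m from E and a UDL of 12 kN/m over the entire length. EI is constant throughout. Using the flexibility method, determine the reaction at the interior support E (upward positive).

R_E = 316.1 kN

Take M_E as the redundant. Released structure: two simple spans DE and EF with a hinge at E.
Rotations at E on the released spans (each span's end-slope, ×1/EI):
  span DE: point load 101 at a = 8.8: Pab(L + a)/(6LEI) = 586.6/EI
  span DE: triangular load, peak 32: 7w₀L³/(360EI) = 828.2/EI
  span EF: point load 117 at a = 2.4: Pab(L + b)/(6LEI) = 104.8/EI
  span EF: UDL 12: wL³/(24EI) = 32/EI
  relative rotation θ_0 = (1415 + 136.8)/EI = 1552/EI
A unit hogging moment at E produces rotation L₁/(3EI) + L₂/(3EI) = 5/EI.
Slope continuity at E: θ_0 = M_E·5/EI, so M_E = 1552/5 = 310.3 kN·m (hogging).
Span DE, ΣM about D with M_E applied at E: R_E^{DE}·11 = 1534 + 310.3, so R_E^{DE} = 167.7 kN and R_D = 277 − 167.7 = 109.3 kN.
Span EF, ΣM about F: R_E^{EF}·4 = 283.2 + 310.3, so R_E^{EF} = 148.4 kN and R_F = 165 − 148.4 = 16.62 kN.
R_E = 167.7 + 148.4 = 316.1 kN.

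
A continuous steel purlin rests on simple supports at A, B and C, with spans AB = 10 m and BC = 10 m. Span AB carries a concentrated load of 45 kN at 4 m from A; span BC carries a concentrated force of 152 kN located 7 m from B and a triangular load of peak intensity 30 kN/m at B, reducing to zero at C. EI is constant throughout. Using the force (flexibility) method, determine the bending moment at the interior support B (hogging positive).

Release continuity at B by inserting a hinge; the redundant is the internal moment M_B. The primary structure is two simply-supported spans AB and BC.
Rotations at B on the released spans (each span's end-slope, ×1/EI):
  span AB: point load 45 at a = 4: Pab(L + a)/(6LEI) = 252/EI
  span BC: point load 152 at a = 7: Pab(L + b)/(6LEI) = 691.6/EI
  span BC: triangular load, peak 30: w₀L³/(45EI) = 666.7/EI
  relative rotation θ_0 = (252 + 1358)/EI = 1610/EI
A unit hogging moment at B produces rotation L₁/(3EI) + L₂/(3EI) = 6.667/EI.
Compatibility: M_B·(L₁+L₂)/(3EI) = θ_0, giving M_B = 241.5 kN·m (hogging).

M_B = 241.5 kN·m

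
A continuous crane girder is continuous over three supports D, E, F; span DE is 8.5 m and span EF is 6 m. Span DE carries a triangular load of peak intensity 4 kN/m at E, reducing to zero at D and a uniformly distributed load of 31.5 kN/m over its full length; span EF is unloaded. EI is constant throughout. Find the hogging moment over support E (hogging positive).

Release continuity at E by inserting a hinge; the redundant is the internal moment M_E. The primary structure is two simply-supported spans DE and EF.
End slopes at the hinge E, treating each span as simply supported:
  span DE: triangular load, peak 4: w₀L³/(45EI) = 54.59/EI
  span DE: UDL 31.5: wL³/(24EI) = 806/EI
  relative rotation θ_0 = (860.6 + 0)/EI = 860.6/EI
A unit hogging moment at E produces rotation L₁/(3EI) + L₂/(3EI) = 4.833/EI.
Compatibility: M_E·(L₁+L₂)/(3EI) = θ_0, giving M_E = 178.1 kN·m (hogging).

M_E = 178.1 kN·m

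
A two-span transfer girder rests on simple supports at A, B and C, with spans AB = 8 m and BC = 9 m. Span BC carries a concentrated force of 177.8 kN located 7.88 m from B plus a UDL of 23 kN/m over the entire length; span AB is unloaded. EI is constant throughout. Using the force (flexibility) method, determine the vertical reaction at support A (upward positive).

Release continuity at B by inserting a hinge; the redundant is the internal moment M_B. The primary structure is two simply-supported spans AB and BC.
Discontinuity in slope at B on the released structure — sum the simple-span end rotations:
  span BC: point load 177.8 at a = 7.88: Pab(L + b)/(6LEI) = 294.1/EI
  span BC: UDL 23: wL³/(24EI) = 698.6/EI
  relative rotation θ_0 = (0 + 992.7)/EI = 992.7/EI
A unit hogging moment at B produces rotation L₁/(3EI) + L₂/(3EI) = 5.667/EI.
Compatibility: M_B·(L₁+L₂)/(3EI) = θ_0, giving M_B = 175.2 kN·m (hogging).
Span AB, ΣM about A with M_B applied at B: R_B^{AB}·8 = 0 + 175.2, so R_B^{AB} = 21.9 kN and R_A = 0 − 21.9 = -21.9 kN.

R_A = -21.9 kN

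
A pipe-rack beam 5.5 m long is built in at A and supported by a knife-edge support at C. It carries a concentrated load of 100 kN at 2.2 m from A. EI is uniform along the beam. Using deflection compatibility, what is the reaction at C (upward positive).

R_C = 20.8 kN

Release the roller at C. Primary structure: cantilever fixed at A.
Primary-structure tip deflection at C by superposition:
  point load 100 at a = 2.2: Pa²(3L − a)/(6EI) = 1154/EI
Tip deflection under a unit load at C: L³/(3EI) = 55.46/EI.
Compatibility at C: δ_0 − R_C·δ_{CC} = 0, so R_C = 1154/55.46 = 20.8 kN.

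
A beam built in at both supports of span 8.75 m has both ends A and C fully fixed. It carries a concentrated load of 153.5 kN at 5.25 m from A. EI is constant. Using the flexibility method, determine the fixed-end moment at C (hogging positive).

Take the two fixed-end moments M_A, M_C as redundants; the released structure is the simple span AC.
On the primary (simply-supported) span, the end slopes from the loading are:
  at A: point load 153.5 at a = 5.25: Pab(L + b)/(6LEI) = 658.1/EI
  at C: point load 153.5 at a = 5.25: Pab(L + a)/(6LEI) = 752.1/EI
  θ_A0 = 658.1/EI,  θ_C0 = 752.1/EI
Flexibility coefficients: a unit moment at one end gives L/(3EI) there and L/(6EI) at the far end, so f₁₁ = f₂₂ = 2.917/EI and f₁₂ = f₂₁ = 1.458/EI.
Compatibility — zero rotation at each built-in end:
  2.917 M_A + 1.458 M_C = 658.1
  1.458 M_A + 2.917 M_C = 752.1
Solving the pair gives M_A = 128.9 kN·m and M_C = 193.4 kN·m (hogging).

M_C = 193.4 kN·m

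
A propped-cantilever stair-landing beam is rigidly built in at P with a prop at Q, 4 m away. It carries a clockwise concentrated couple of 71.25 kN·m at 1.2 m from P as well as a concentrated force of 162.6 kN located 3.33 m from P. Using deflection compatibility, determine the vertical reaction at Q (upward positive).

Remove the prop at Q; the released (primary) structure is a cantilever built in at P.
Downward deflection at the released point Q due to the loads:
  clockwise couple 71.25 at a = 1.2: M₀a(2L − a)/(2EI) = 290.7/EI
  point load 162.6 at a = 3.33: Pa²(3L − a)/(6EI) = 2605/EI
  δ_0 = 2896/EI
Flexibility coefficient — unit upward force at Q: δ_{QQ} = L³/(3EI) = 21.33/EI.
Compatibility at Q: δ_0 − R_Q·δ_{QQ} = 0, so R_Q = 2896/21.33 = 135.8 kN.

R_Q = 135.8 kN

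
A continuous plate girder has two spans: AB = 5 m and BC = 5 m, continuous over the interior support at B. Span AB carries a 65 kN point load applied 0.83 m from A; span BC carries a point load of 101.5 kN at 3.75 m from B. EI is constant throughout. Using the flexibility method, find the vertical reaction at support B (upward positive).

R_B = 53.31 kN

Insert a hinge at B; M_B is the redundant, and each span becomes simply supported.
Discontinuity in slope at B on the released structure — sum the simple-span end rotations:
  span AB: point load 65 at a = 0.83: Pab(L + a)/(6LEI) = 43.72/EI
  span BC: point load 101.5 at a = 3.75: Pab(L + b)/(6LEI) = 99.12/EI
  relative rotation θ_0 = (43.72 + 99.12)/EI = 142.8/EI
A unit hogging moment at B produces rotation L₁/(3EI) + L₂/(3EI) = 3.333/EI.
Compatibility: M_B·(L₁+L₂)/(3EI) = θ_0, giving M_B = 42.85 kN·m (hogging).
Span AB, ΣM about A with M_B applied at B: R_B^{AB}·5 = 53.95 + 42.85, so R_B^{AB} = 19.36 kN and R_A = 65 − 19.36 = 45.64 kN.
Span BC, ΣM about C: R_B^{BC}·5 = 126.9 + 42.85, so R_B^{BC} = 33.95 kN and R_C = 101.5 − 33.95 = 67.55 kN.
R_B = 19.36 + 33.95 = 53.31 kN.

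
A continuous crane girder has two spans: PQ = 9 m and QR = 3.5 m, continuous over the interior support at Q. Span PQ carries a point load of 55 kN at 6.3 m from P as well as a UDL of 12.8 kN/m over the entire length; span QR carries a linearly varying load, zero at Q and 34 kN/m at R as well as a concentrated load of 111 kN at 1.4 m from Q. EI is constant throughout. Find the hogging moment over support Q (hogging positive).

M_Q = 184.6 kN·m

Take M_Q as the redundant. Released structure: two simple spans PQ and QR with a hinge at Q.
Discontinuity in slope at Q on the released structure — sum the simple-span end rotations:
  span PQ: point load 55 at a = 6.3: Pab(L + a)/(6LEI) = 265.1/EI
  span PQ: UDL 12.8: wL³/(24EI) = 388.8/EI
  span QR: triangular load, peak 34: 7w₀L³/(360EI) = 28.35/EI
  span QR: point load 111 at a = 1.4: Pab(L + b)/(6LEI) = 87.02/EI
  relative rotation θ_0 = (653.9 + 115.4)/EI = 769.2/EI
A unit hogging moment at Q produces rotation L₁/(3EI) + L₂/(3EI) = 4.167/EI.
Compatibility: M_Q·(L₁+L₂)/(3EI) = θ_0, giving M_Q = 184.6 kN·m (hogging).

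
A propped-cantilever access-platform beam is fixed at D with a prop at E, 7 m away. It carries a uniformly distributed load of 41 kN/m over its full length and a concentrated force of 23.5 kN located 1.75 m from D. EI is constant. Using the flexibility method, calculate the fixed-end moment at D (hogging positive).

Choose R_E as the redundant. The primary structure is the cantilever fixed at D.
Primary-structure tip deflection at E by superposition:
  UDL 41: wL⁴/(8EI) = 12305/EI
  point load 23.5 at a = 1.75: Pa²(3L − a)/(6EI) = 230.9/EI
  δ_0 = 12536/EI
Tip deflection under a unit load at E: L³/(3EI) = 114.3/EI.
Compatibility at E: δ_0 − R_E·δ_{EE} = 0, so R_E = 12536/114.3 = 109.6 kN.
Moment equilibrium about D: M_D = Σ(load moments about D) − R_E·L = 1046 − 109.6×7 = 278.1 kN·m.

M_D = 278.1 kN·m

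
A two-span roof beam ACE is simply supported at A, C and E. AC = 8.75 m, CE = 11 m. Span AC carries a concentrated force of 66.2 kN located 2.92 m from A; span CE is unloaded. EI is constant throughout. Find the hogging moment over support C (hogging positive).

Take M_C as the redundant. Released structure: two simple spans AC and CE with a hinge at C.
Discontinuity in slope at C on the released structure — sum the simple-span end rotations:
  span AC: point load 66.2 at a = 2.92: Pab(L + a)/(6LEI) = 250.5/EI
  relative rotation θ_0 = (250.5 + 0)/EI = 250.5/EI
A unit hogging moment at C produces rotation L₁/(3EI) + L₂/(3EI) = 6.583/EI.
Slope continuity at C: θ_0 = M_C·6.583/EI, so M_C = 250.5/6.583 = 38.05 kN·m (hogging).

M_C = 38.05 kN·m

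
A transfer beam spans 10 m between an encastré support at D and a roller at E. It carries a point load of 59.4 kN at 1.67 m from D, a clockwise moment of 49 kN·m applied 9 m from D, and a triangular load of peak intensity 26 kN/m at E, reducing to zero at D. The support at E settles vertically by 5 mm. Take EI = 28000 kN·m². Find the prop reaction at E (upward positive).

R_E = 80.7 kN

Release the roller at E. Primary structure: cantilever fixed at D.
Downward deflection at the released point E due to the loads:
  point load 59.4 at a = 1.67: Pa²(3L − a)/(6EI) = 782.2/EI
  clockwise couple 49 at a = 9: M₀a(2L − a)/(2EI) = 2426/EI
  triangular load, peak 26 at the free end: 11w₀L⁴/(120EI) = 23833/EI
  δ_0 = 27041/EI
Tip deflection under a unit load at E: L³/(3EI) = 333.3/EI.
With EI = 28000 kN·m²: δ_0 = 0.96575 m and δ_{EE} = 0.011905 m/kN.
Compatibility — the beam at E must follow the support down by 0.005 m: δ_0 − R_E·δ_{EE} = 0.005, so R_E = (0.96575 − 0.005)/0.011905 = 80.7 kN.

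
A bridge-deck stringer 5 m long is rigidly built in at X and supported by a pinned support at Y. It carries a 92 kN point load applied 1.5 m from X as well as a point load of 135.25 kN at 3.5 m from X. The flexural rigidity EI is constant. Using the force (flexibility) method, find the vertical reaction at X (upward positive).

Take the reaction at Y as the redundant and release it; the primary structure is a cantilever fixed at X.
Free-end deflection of the primary structure under the applied loading (downward +):
  point load 92 at a = 1.5: Pa²(3L − a)/(6EI) = 465.8/EI
  point load 135.25 at a = 3.5: Pa²(3L − a)/(6EI) = 3176/EI
  δ_0 = 3641/EI
Flexibility coefficient — unit upward force at Y: δ_{YY} = L³/(3EI) = 41.67/EI.
Compatibility at Y: δ_0 − R_Y·δ_{YY} = 0, so R_Y = 3641/41.67 = 87.39 kN.
Vertical equilibrium: R_X = ΣP − R_Y = 227.2 − 87.39 = 139.9 kN.

R_X = 139.9 kN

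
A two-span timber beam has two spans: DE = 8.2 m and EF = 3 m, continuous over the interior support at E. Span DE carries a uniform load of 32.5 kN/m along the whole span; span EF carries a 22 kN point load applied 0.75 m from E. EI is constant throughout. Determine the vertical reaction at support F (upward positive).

R_F = -62.13 kN

Take M_E as the redundant. Released structure: two simple spans DE and EF with a hinge at E.
Rotations at E on the released spans (each span's end-slope, ×1/EI):
  span DE: UDL 32.5: wL³/(24EI) = 746.6/EI
  span EF: point load 22 at a = 0.75: Pab(L + b)/(6LEI) = 10.83/EI
  relative rotation θ_0 = (746.6 + 10.83)/EI = 757.5/EI
A unit hogging moment at E produces rotation L₁/(3EI) + L₂/(3EI) = 3.733/EI.
Compatibility: M_E·(L₁+L₂)/(3EI) = θ_0, giving M_E = 202.9 kN·m (hogging).
Span EF, ΣM about F: R_E^{EF}·3 = 49.5 + 202.9, so R_E^{EF} = 84.13 kN and R_F = 22 − 84.13 = -62.13 kN.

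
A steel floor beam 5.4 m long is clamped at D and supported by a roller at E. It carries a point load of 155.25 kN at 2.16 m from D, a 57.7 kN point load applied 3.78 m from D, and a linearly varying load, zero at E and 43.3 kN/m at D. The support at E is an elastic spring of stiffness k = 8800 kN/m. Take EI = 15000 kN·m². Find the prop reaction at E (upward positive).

Take the reaction at E as the redundant and release it; the primary structure is a cantilever fixed at D.
Deflection at E on the released cantilever, summing each load's contribution:
  point load 155.25 at a = 2.16: Pa²(3L − a)/(6EI) = 1695/EI
  point load 57.7 at a = 3.78: Pa²(3L − a)/(6EI) = 1707/EI
  triangular load, peak 43.3 at the fixed end: w₀L⁴/(30EI) = 1227/EI
  δ_0 = 4629/EI
Tip deflection under a unit load at E: L³/(3EI) = 52.49/EI.
With EI = 15000 kN·m²: δ_0 = 0.30859 m and δ_{EE} = 0.003499 m/kN.
Compatibility — the spring shortens by R_E/k under the reaction it provides: δ_0 − R_E·δ_{EE} = R_E/k. With 1/k = 0.000114 m/kN, R_E = δ_0 / (δ_{EE} + 1/k) = 0.30859 / (0.003499 + 0.000114) = 85.41 kN.

R_E = 85.41 kN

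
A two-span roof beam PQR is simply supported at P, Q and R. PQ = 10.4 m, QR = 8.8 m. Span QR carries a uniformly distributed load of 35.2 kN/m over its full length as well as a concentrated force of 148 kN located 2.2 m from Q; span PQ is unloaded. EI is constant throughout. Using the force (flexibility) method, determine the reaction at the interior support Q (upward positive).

Release continuity at Q by inserting a hinge; the redundant is the internal moment M_Q. The primary structure is two simply-supported spans PQ and QR.
Discontinuity in slope at Q on the released structure — sum the simple-span end rotations:
  span QR: UDL 35.2: wL³/(24EI) = 999.5/EI
  span QR: point load 148 at a = 2.2: Pab(L + b)/(6LEI) = 626.8/EI
  relative rotation θ_0 = (0 + 1626)/EI = 1626/EI
A unit hogging moment at Q produces rotation L₁/(3EI) + L₂/(3EI) = 6.4/EI.
Slope continuity at Q: θ_0 = M_Q·6.4/EI, so M_Q = 1626/6.4 = 254.1 kN·m (hogging).
Span PQ, ΣM about P with M_Q applied at Q: R_Q^{PQ}·10.4 = 0 + 254.1, so R_Q^{PQ} = 24.43 kN and R_P = 0 − 24.43 = -24.43 kN.
Span QR, ΣM about R: R_Q^{QR}·8.8 = 2340 + 254.1, so R_Q^{QR} = 294.8 kN and R_R = 457.8 − 294.8 = 163 kN.
R_Q = 24.43 + 294.8 = 319.2 kN.

R_Q = 319.2 kN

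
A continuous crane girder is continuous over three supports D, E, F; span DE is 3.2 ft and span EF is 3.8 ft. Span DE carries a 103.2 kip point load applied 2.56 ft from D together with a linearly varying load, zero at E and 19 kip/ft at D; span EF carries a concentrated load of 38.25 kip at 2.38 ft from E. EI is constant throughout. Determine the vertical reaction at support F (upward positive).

Release continuity at E by inserting a hinge; the redundant is the internal moment M_E. The primary structure is two simply-supported spans DE and EF.
Rotations at E on the released spans (each span's end-slope, ×1/EI):
  span DE: point load 103.2 at a = 2.56: Pab(L + a)/(6LEI) = 50.72/EI
  span DE: triangular load, peak 19: 7w₀L³/(360EI) = 12.11/EI
  span EF: point load 38.25 at a = 2.38: Pab(L + b)/(6LEI) = 29.6/EI
  relative rotation θ_0 = (62.83 + 29.6)/EI = 92.43/EI
A unit hogging moment at E produces rotation L₁/(3EI) + L₂/(3EI) = 2.333/EI.
Slope continuity at E: θ_0 = M_E·2.333/EI, so M_E = 92.43/2.333 = 39.61 kip·ft (hogging).
Span EF, ΣM about F: R_E^{EF}·3.8 = 54.31 + 39.61, so R_E^{EF} = 24.72 kip and R_F = 38.25 − 24.72 = 13.53 kip.

R_F = 13.53 kip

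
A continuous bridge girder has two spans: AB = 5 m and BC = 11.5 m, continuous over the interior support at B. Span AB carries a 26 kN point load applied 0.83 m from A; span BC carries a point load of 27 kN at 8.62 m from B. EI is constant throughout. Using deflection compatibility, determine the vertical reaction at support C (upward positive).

Release continuity at B by inserting a hinge; the redundant is the internal moment M_B. The primary structure is two simply-supported spans AB and BC.
Discontinuity in slope at B on the released structure — sum the simple-span end rotations:
  span AB: point load 26 at a = 0.83: Pab(L + a)/(6LEI) = 17.49/EI
  span BC: point load 27 at a = 8.62: Pab(L + b)/(6LEI) = 139.7/EI
  relative rotation θ_0 = (17.49 + 139.7)/EI = 157.2/EI
A unit hogging moment at B produces rotation L₁/(3EI) + L₂/(3EI) = 5.5/EI.
Compatibility: M_B·(L₁+L₂)/(3EI) = θ_0, giving M_B = 28.58 kN·m (hogging).
Span BC, ΣM about C: R_B^{BC}·11.5 = 77.76 + 28.58, so R_B^{BC} = 9.247 kN and R_C = 27 − 9.247 = 17.75 kN.

R_C = 17.75 kN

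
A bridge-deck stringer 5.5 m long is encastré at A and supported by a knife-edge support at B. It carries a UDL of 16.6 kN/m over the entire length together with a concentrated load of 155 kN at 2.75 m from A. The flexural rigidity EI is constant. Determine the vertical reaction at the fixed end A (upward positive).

Release the roller at B. Primary structure: cantilever fixed at A.
Primary-structure tip deflection at B by superposition:
  UDL 16.6: wL⁴/(8EI) = 1899/EI
  point load 155 at a = 2.75: Pa²(3L − a)/(6EI) = 2686/EI
  δ_0 = 4585/EI
Tip deflection under a unit load at B: L³/(3EI) = 55.46/EI.
The prop prevents deflection at B: R_B = δ_0/δ_{BB} = 4585/55.46 = 82.67 kN.
Vertical equilibrium: R_A = ΣP − R_B = 246.3 − 82.67 = 163.6 kN.

R_A = 163.6 kN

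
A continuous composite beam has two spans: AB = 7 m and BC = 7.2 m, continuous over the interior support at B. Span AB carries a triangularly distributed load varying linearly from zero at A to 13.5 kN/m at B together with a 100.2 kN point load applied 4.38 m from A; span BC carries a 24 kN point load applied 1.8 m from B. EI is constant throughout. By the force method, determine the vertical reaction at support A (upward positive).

Insert a hinge at B; M_B is the redundant, and each span becomes simply supported.
End slopes at the hinge B, treating each span as simply supported:
  span AB: triangular load, peak 13.5: w₀L³/(45EI) = 102.9/EI
  span AB: point load 100.2 at a = 4.38: Pab(L + a)/(6LEI) = 311.6/EI
  span BC: point load 24 at a = 1.8: Pab(L + b)/(6LEI) = 68.04/EI
  relative rotation θ_0 = (414.5 + 68.04)/EI = 482.5/EI
A unit hogging moment at B produces rotation L₁/(3EI) + L₂/(3EI) = 4.733/EI.
Compatibility: M_B·(L₁+L₂)/(3EI) = θ_0, giving M_B = 101.9 kN·m (hogging).
Span AB, ΣM about A with M_B applied at B: R_B^{AB}·7 = 659.4 + 101.9, so R_B^{AB} = 108.8 kN and R_A = 147.4 − 108.8 = 38.69 kN.

R_A = 38.69 kN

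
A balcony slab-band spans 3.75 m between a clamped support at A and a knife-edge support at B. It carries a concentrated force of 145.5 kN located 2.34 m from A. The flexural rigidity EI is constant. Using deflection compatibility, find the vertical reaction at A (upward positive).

Choose R_B as the redundant. The primary structure is the cantilever fixed at A.
Free-end deflection of the primary structure under the applied loading (downward +):
  point load 145.5 at a = 2.34: Pa²(3L − a)/(6EI) = 1183/EI
Flexibility coefficient — unit upward force at B: δ_{BB} = L³/(3EI) = 17.58/EI.
Compatibility at B: δ_0 − R_B·δ_{BB} = 0, so R_B = 1183/17.58 = 67.31 kN.
Vertical equilibrium: R_A = ΣP − R_B = 145.5 − 67.31 = 78.19 kN.

R_A = 78.19 kN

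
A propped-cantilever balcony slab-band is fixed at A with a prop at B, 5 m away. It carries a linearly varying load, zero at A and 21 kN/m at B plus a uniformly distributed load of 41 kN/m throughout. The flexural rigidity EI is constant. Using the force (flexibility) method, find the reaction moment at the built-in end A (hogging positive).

M_A = 158.8 kN·m

Release the roller at B. Primary structure: cantilever fixed at A.
Downward deflection at the released point B due to the loads:
  triangular load, peak 21 at the free end: 11w₀L⁴/(120EI) = 1203/EI
  UDL 41: wL⁴/(8EI) = 3203/EI
  δ_0 = 4406/EI
Tip deflection under a unit load at B: L³/(3EI) = 41.67/EI.
Compatibility at B: δ_0 − R_B·δ_{BB} = 0, so R_B = 4406/41.67 = 105.8 kN.
Moment equilibrium about A: M_A = Σ(load moments about A) − R_B·L = 687.5 − 105.8×5 = 158.8 kN·m.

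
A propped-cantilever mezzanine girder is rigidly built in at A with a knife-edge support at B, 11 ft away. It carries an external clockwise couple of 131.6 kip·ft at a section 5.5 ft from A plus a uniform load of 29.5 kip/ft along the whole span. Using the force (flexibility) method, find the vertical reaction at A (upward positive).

R_A = 189.4 kip

Choose R_B as the redundant. The primary structure is the cantilever fixed at A.
Primary-structure tip deflection at B by superposition:
  clockwise couple 131.6 at a = 5.5: M₀a(2L − a)/(2EI) = 5971/EI
  UDL 29.5: wL⁴/(8EI) = 53989/EI
  δ_0 = 59960/EI
Flexibility coefficient — unit upward force at B: δ_{BB} = L³/(3EI) = 443.7/EI.
Compatibility at B: δ_0 − R_B·δ_{BB} = 0, so R_B = 59960/443.7 = 135.1 kip.
Vertical equilibrium: R_A = ΣP − R_B = 324.5 − 135.1 = 189.4 kip.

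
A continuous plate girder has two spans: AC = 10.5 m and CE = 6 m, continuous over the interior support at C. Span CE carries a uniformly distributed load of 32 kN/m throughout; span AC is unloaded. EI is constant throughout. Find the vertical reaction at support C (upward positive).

Insert a hinge at C; M_C is the redundant, and each span becomes simply supported.
Discontinuity in slope at C on the released structure — sum the simple-span end rotations:
  span CE: UDL 32: wL³/(24EI) = 288/EI
  relative rotation θ_0 = (0 + 288)/EI = 288/EI
A unit hogging moment at C produces rotation L₁/(3EI) + L₂/(3EI) = 5.5/EI.
Compatibility: M_C·(L₁+L₂)/(3EI) = θ_0, giving M_C = 52.36 kN·m (hogging).
Span AC, ΣM about A with M_C applied at C: R_C^{AC}·10.5 = 0 + 52.36, so R_C^{AC} = 4.987 kN and R_A = 0 − 4.987 = -4.987 kN.
Span CE, ΣM about E: R_C^{CE}·6 = 576 + 52.36, so R_C^{CE} = 104.7 kN and R_E = 192 − 104.7 = 87.27 kN.
R_C = 4.987 + 104.7 = 109.7 kN.

R_C = 109.7 kN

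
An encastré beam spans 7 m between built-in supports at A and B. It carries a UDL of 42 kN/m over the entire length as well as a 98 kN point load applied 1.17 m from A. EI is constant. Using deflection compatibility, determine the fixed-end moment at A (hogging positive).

Take the two fixed-end moments M_A, M_B as redundants; the released structure is the simple span AB.
End rotations of the released simple span under the applied load (×1/EI):
  at A: UDL 42: wL³/(24EI) = 600.2/EI
  at B: UDL 42: wL³/(24EI) = 600.2/EI
  at A: point load 98 at a = 1.17: Pab(L + b)/(6LEI) = 204.2/EI
  at B: point load 98 at a = 1.17: Pab(L + a)/(6LEI) = 130/EI
  θ_A0 = 804.5/EI,  θ_B0 = 730.3/EI
Flexibility coefficients: a unit moment at one end gives L/(3EI) there and L/(6EI) at the far end, so f₁₁ = f₂₂ = 2.333/EI and f₁₂ = f₂₁ = 1.167/EI.
Compatibility — zero rotation at each built-in end:
  2.333 M_A + 1.167 M_B = 804.5
  1.167 M_A + 2.333 M_B = 730.3
Solving the pair gives M_A = 251 kN·m and M_B = 187.5 kN·m (hogging).

M_A = 251 kN·m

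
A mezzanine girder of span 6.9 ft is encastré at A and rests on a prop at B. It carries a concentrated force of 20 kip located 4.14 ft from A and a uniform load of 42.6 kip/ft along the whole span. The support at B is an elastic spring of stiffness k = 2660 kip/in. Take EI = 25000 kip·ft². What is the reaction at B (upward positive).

R_B = 118 kip

Take the reaction at B as the redundant and release it; the primary structure is a cantilever fixed at A.
Free-end deflection of the primary structure under the applied loading (downward +):
  point load 20 at a = 4.14: Pa²(3L − a)/(6EI) = 946.1/EI
  UDL 42.6: wL⁴/(8EI) = 12070/EI
  δ_0 = 13016/EI
Tip deflection under a unit load at B: L³/(3EI) = 109.5/EI.
With EI = 25000 kip·ft²: δ_0 = 0.52065 ft and δ_{BB} = 0.00438 ft/kip.
Compatibility — the spring shortens by R_B/k under the reaction it provides: δ_0 − R_B·δ_{BB} = R_B/k. With 1/k = 1/(2660×12) ft/kip = 0.000031 ft/kip, R_B = δ_0 / (δ_{BB} + 1/k) = 0.52065 / (0.00438 + 0.000031) = 118 kip.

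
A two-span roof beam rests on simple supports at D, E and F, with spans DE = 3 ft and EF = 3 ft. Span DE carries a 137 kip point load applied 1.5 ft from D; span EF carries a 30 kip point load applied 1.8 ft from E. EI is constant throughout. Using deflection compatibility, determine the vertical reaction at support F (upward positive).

R_F = 2.636 kip

Release continuity at E by inserting a hinge; the redundant is the internal moment M_E. The primary structure is two simply-supported spans DE and EF.
Rotations at E on the released spans (each span's end-slope, ×1/EI):
  span DE: point load 137 at a = 1.5: Pab(L + a)/(6LEI) = 77.06/EI
  span EF: point load 30 at a = 1.8: Pab(L + b)/(6LEI) = 15.12/EI
  relative rotation θ_0 = (77.06 + 15.12)/EI = 92.18/EI
A unit hogging moment at E produces rotation L₁/(3EI) + L₂/(3EI) = 2/EI.
Compatibility: M_E·(L₁+L₂)/(3EI) = θ_0, giving M_E = 46.09 kip·ft (hogging).
Span EF, ΣM about F: R_E^{EF}·3 = 36 + 46.09, so R_E^{EF} = 27.36 kip and R_F = 30 − 27.36 = 2.636 kip.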